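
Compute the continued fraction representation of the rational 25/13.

Run the Euclidean algorithm on 25 and 13; the successive quotients are the partial quotients a_0, a_1, ... (each step inverts the fractional part left over by the previous one):
  25 = 1*13 + 12, so a_0 = 1.
  13 = 1*12 + 1, so a_1 = 1.
  12 = 12*1 + 0, so a_2 = 12.
The remainder reaches 0 after 3 divisions, so the expansion has 3 partial quotients, read off in order.

[1; 1, 12]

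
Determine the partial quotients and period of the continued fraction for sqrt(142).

Write x_i = (sqrt(142) + m_i)/d_i with (m_0, d_0) = (0, 1). a_0 = floor(sqrt(142)) = 11, since 11^2 = 121 <= 142 < 144 = 12^2.
Iterate m_{i+1} = d_i*a_i - m_i, d_{i+1} = (142 - m_{i+1}^2)/d_i, a_{i+1} = floor((a_0 + m_{i+1})/d_{i+1}):
  m_1 = 1*11 - 0 = 11, d_1 = (142 - 11^2)/1 = 21/1 = 21, a_1 = floor((11 + 11)/21) = 1.
  m_2 = 21*1 - 11 = 10, d_2 = (142 - 10^2)/21 = 42/21 = 2, a_2 = floor((11 + 10)/2) = 10.
  m_3 = 2*10 - 10 = 10, d_3 = (142 - 10^2)/2 = 42/2 = 21, a_3 = floor((11 + 10)/21) = 1.
  m_4 = 21*1 - 10 = 11, d_4 = (142 - 11^2)/21 = 21/21 = 1, a_4 = floor((11 + 11)/1) = 22.
  m_5 = 1*22 - 11 = 11, d_5 = (142 - 11^2)/1 = 21/1 = 21: (m_5, d_5) = (m_1, d_1) = (11, 21), so from here the quotients repeat a_1, ..., a_4; the period length is 4.
Hence the expansion of sqrt(142) is a_0 = 11 followed by the repeating block 1, 10, 1, 22 (period 4).

[11; (1, 10, 1, 22)]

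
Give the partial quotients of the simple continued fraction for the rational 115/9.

Run the Euclidean algorithm on 115 and 9; the successive quotients are the partial quotients a_0, a_1, ... (each step inverts the fractional part left over by the previous one):
  115 = 12*9 + 7, so a_0 = 12.
  9 = 1*7 + 2, so a_1 = 1.
  7 = 3*2 + 1, so a_2 = 3.
  2 = 2*1 + 0, so a_3 = 2.
The remainder reaches 0 after 4 divisions, so the expansion has 4 partial quotients, read off in order.

[12; 1, 3, 2]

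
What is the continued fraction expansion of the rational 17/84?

Run the Euclidean algorithm on 17 and 84; the successive quotients are the partial quotients a_0, a_1, ... (each step inverts the fractional part left over by the previous one):
  17 = 0*84 + 17, so a_0 = 0.
  84 = 4*17 + 16, so a_1 = 4.
  17 = 1*16 + 1, so a_2 = 1.
  16 = 16*1 + 0, so a_3 = 16.
The remainder reaches 0 after 4 divisions, so the expansion has 4 partial quotients, read off in order.

[0; 4, 1, 16]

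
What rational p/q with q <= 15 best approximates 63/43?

Expand x = 63/43 as a continued fraction with the Euclidean algorithm:
  63 = 1*43 + 20, so a_0 = 1.
  43 = 2*20 + 3, so a_1 = 2.
  20 = 6*3 + 2, so a_2 = 6.
  3 = 1*2 + 1, so a_3 = 1.
  2 = 2*1 + 0, so a_4 = 2.
so x = [1; 2, 6, 1, 2].
Convergents (p_i = a_i*p_{i-1} + p_{i-2}, q_i = a_i*q_{i-1} + q_{i-2} with p_{-2}=0, p_{-1}=1, q_{-2}=1, q_{-1}=0), until the denominator exceeds 15:
  i=0: a_0=1, p_0 = 1*1 + 0 = 1, q_0 = 1*0 + 1 = 1.
  i=1: a_1=2, p_1 = 2*1 + 1 = 3, q_1 = 2*1 + 0 = 2.
  i=2: a_2=6, p_2 = 6*3 + 1 = 19, q_2 = 6*2 + 1 = 13.
  i=3: a_3=1, p_3 = 1*19 + 3 = 22, q_3 = 1*13 + 2 = 15.
  i=4: a_4=2, p_4 = 2*22 + 19 = 63, q_4 = 2*15 + 13 = 43.
q_4 = 43 > 15, so the last convergent with denominator <= 15 is p_3/q_3 = 22/15.
The closest fraction with denominator <= 15 is either p_3/q_3 or the intermediate fraction (k*p_3 + p_2)/(k*q_3 + q_2) with the largest k >= 1 whose denominator stays <= 15; these approach x as k grows, and every other convergent or intermediate fraction in range is farther away.
Largest k: floor((15 - q_2)/q_3) = floor((15 - 13)/15) = 0.
Since k = 0, no intermediate fraction beyond p_3/q_3 has denominator <= 15, so the convergent 22/15 is the closest (its error is |63*15 - 22*43|/(43*15) = 1/645).

22/15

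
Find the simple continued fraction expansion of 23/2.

Run the Euclidean algorithm on 23 and 2; the successive quotients are the partial quotients a_0, a_1, ... (each step inverts the fractional part left over by the previous one):
  23 = 11*2 + 1, so a_0 = 11.
  2 = 2*1 + 0, so a_1 = 2.
The remainder reaches 0 after 2 divisions, so the expansion has 2 partial quotients, read off in order.

[11; 2]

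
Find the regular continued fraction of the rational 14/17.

[0; 1, 4, 1, 2]

Run the Euclidean algorithm on 14 and 17; the successive quotients are the partial quotients a_0, a_1, ... (each step inverts the fractional part left over by the previous one):
  14 = 0*17 + 14, so a_0 = 0.
  17 = 1*14 + 3, so a_1 = 1.
  14 = 4*3 + 2, so a_2 = 4.
  3 = 1*2 + 1, so a_3 = 1.
  2 = 2*1 + 0, so a_4 = 2.
The remainder reaches 0 after 5 divisions, so the expansion has 5 partial quotients, read off in order.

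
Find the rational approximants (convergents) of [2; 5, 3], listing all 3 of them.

Using the convergent recurrence p_i = a_i*p_{i-1} + p_{i-2}, q_i = a_i*q_{i-1} + q_{i-2} with p_{-2}=0, p_{-1}=1, q_{-2}=1, q_{-1}=0:
  i=0: a_0=2, p_0 = 2*1 + 0 = 2, q_0 = 2*0 + 1 = 1.
  i=1: a_1=5, p_1 = 5*2 + 1 = 11, q_1 = 5*1 + 0 = 5.
  i=2: a_2=3, p_2 = 3*11 + 2 = 35, q_2 = 3*5 + 1 = 16.

2/1, 11/5, 35/16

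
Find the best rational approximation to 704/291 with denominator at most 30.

Expand x = 704/291 as a continued fraction with the Euclidean algorithm:
  704 = 2*291 + 122, so a_0 = 2.
  291 = 2*122 + 47, so a_1 = 2.
  122 = 2*47 + 28, so a_2 = 2.
  47 = 1*28 + 19, so a_3 = 1.
  28 = 1*19 + 9, so a_4 = 1.
  19 = 2*9 + 1, so a_5 = 2.
  9 = 9*1 + 0, so a_6 = 9.
so x = [2; 2, 2, 1, 1, 2, 9].
Convergents (p_i = a_i*p_{i-1} + p_{i-2}, q_i = a_i*q_{i-1} + q_{i-2} with p_{-2}=0, p_{-1}=1, q_{-2}=1, q_{-1}=0), until the denominator exceeds 30:
  i=0: a_0=2, p_0 = 2*1 + 0 = 2, q_0 = 2*0 + 1 = 1.
  i=1: a_1=2, p_1 = 2*2 + 1 = 5, q_1 = 2*1 + 0 = 2.
  i=2: a_2=2, p_2 = 2*5 + 2 = 12, q_2 = 2*2 + 1 = 5.
  i=3: a_3=1, p_3 = 1*12 + 5 = 17, q_3 = 1*5 + 2 = 7.
  i=4: a_4=1, p_4 = 1*17 + 12 = 29, q_4 = 1*7 + 5 = 12.
  i=5: a_5=2, p_5 = 2*29 + 17 = 75, q_5 = 2*12 + 7 = 31.
q_5 = 31 > 30, so the last convergent with denominator <= 30 is p_4/q_4 = 29/12.
The closest fraction with denominator <= 30 is either p_4/q_4 or the intermediate fraction (k*p_4 + p_3)/(k*q_4 + q_3) with the largest k >= 1 whose denominator stays <= 30; these approach x as k grows, and every other convergent or intermediate fraction in range is farther away.
Largest k: floor((30 - q_3)/q_4) = floor((30 - 7)/12) = 1.
That gives (1*29 + 17)/(1*12 + 7) = 46/19.
Compare the errors: |x - 29/12| = |704*12 - 29*291|/(291*12) = 9/3492, and |x - 46/19| = |704*19 - 46*291|/(291*19) = 10/5529.
Cross-multiplying, 10*3492 = 34920 < 49761 = 9*5529, so 10/5529 is smaller: the intermediate fraction 46/19 is closer to x than 29/12.

46/19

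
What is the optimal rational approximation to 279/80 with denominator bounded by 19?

Expand x = 279/80 as a continued fraction with the Euclidean algorithm:
  279 = 3*80 + 39, so a_0 = 3.
  80 = 2*39 + 2, so a_1 = 2.
  39 = 19*2 + 1, so a_2 = 19.
  2 = 2*1 + 0, so a_3 = 2.
so x = [3; 2, 19, 2].
Convergents (p_i = a_i*p_{i-1} + p_{i-2}, q_i = a_i*q_{i-1} + q_{i-2} with p_{-2}=0, p_{-1}=1, q_{-2}=1, q_{-1}=0), until the denominator exceeds 19:
  i=0: a_0=3, p_0 = 3*1 + 0 = 3, q_0 = 3*0 + 1 = 1.
  i=1: a_1=2, p_1 = 2*3 + 1 = 7, q_1 = 2*1 + 0 = 2.
  i=2: a_2=19, p_2 = 19*7 + 3 = 136, q_2 = 19*2 + 1 = 39.
q_2 = 39 > 19, so the last convergent with denominator <= 19 is p_1/q_1 = 7/2.
The closest fraction with denominator <= 19 is either p_1/q_1 or the intermediate fraction (k*p_1 + p_0)/(k*q_1 + q_0) with the largest k >= 1 whose denominator stays <= 19; these approach x as k grows, and every other convergent or intermediate fraction in range is farther away.
Largest k: floor((19 - q_0)/q_1) = floor((19 - 1)/2) = 9.
That gives (9*7 + 3)/(9*2 + 1) = 66/19.
Compare the errors: |x - 7/2| = |279*2 - 7*80|/(80*2) = 2/160, and |x - 66/19| = |279*19 - 66*80|/(80*19) = 21/1520.
Cross-multiplying, 2*1520 = 3040 < 3360 = 21*160, so 2/160 is smaller: the convergent 7/2 is closer to x than 66/19.

7/2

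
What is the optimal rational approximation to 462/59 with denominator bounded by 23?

Expand x = 462/59 as a continued fraction with the Euclidean algorithm:
  462 = 7*59 + 49, so a_0 = 7.
  59 = 1*49 + 10, so a_1 = 1.
  49 = 4*10 + 9, so a_2 = 4.
  10 = 1*9 + 1, so a_3 = 1.
  9 = 9*1 + 0, so a_4 = 9.
so x = [7; 1, 4, 1, 9].
Convergents (p_i = a_i*p_{i-1} + p_{i-2}, q_i = a_i*q_{i-1} + q_{i-2} with p_{-2}=0, p_{-1}=1, q_{-2}=1, q_{-1}=0), until the denominator exceeds 23:
  i=0: a_0=7, p_0 = 7*1 + 0 = 7, q_0 = 7*0 + 1 = 1.
  i=1: a_1=1, p_1 = 1*7 + 1 = 8, q_1 = 1*1 + 0 = 1.
  i=2: a_2=4, p_2 = 4*8 + 7 = 39, q_2 = 4*1 + 1 = 5.
  i=3: a_3=1, p_3 = 1*39 + 8 = 47, q_3 = 1*5 + 1 = 6.
  i=4: a_4=9, p_4 = 9*47 + 39 = 462, q_4 = 9*6 + 5 = 59.
q_4 = 59 > 23, so the last convergent with denominator <= 23 is p_3/q_3 = 47/6.
The closest fraction with denominator <= 23 is either p_3/q_3 or the intermediate fraction (k*p_3 + p_2)/(k*q_3 + q_2) with the largest k >= 1 whose denominator stays <= 23; these approach x as k grows, and every other convergent or intermediate fraction in range is farther away.
Largest k: floor((23 - q_2)/q_3) = floor((23 - 5)/6) = 3.
That gives (3*47 + 39)/(3*6 + 5) = 180/23.
Compare the errors: |x - 47/6| = |462*6 - 47*59|/(59*6) = 1/354, and |x - 180/23| = |462*23 - 180*59|/(59*23) = 6/1357.
Cross-multiplying, 1*1357 = 1357 < 2124 = 6*354, so 1/354 is smaller: the convergent 47/6 is closer to x than 180/23.

47/6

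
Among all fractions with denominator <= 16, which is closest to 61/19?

Expand x = 61/19 as a continued fraction with the Euclidean algorithm:
  61 = 3*19 + 4, so a_0 = 3.
  19 = 4*4 + 3, so a_1 = 4.
  4 = 1*3 + 1, so a_2 = 1.
  3 = 3*1 + 0, so a_3 = 3.
so x = [3; 4, 1, 3].
Convergents (p_i = a_i*p_{i-1} + p_{i-2}, q_i = a_i*q_{i-1} + q_{i-2} with p_{-2}=0, p_{-1}=1, q_{-2}=1, q_{-1}=0), until the denominator exceeds 16:
  i=0: a_0=3, p_0 = 3*1 + 0 = 3, q_0 = 3*0 + 1 = 1.
  i=1: a_1=4, p_1 = 4*3 + 1 = 13, q_1 = 4*1 + 0 = 4.
  i=2: a_2=1, p_2 = 1*13 + 3 = 16, q_2 = 1*4 + 1 = 5.
  i=3: a_3=3, p_3 = 3*16 + 13 = 61, q_3 = 3*5 + 4 = 19.
q_3 = 19 > 16, so the last convergent with denominator <= 16 is p_2/q_2 = 16/5.
The closest fraction with denominator <= 16 is either p_2/q_2 or the intermediate fraction (k*p_2 + p_1)/(k*q_2 + q_1) with the largest k >= 1 whose denominator stays <= 16; these approach x as k grows, and every other convergent or intermediate fraction in range is farther away.
Largest k: floor((16 - q_1)/q_2) = floor((16 - 4)/5) = 2.
That gives (2*16 + 13)/(2*5 + 4) = 45/14.
Compare the errors: |x - 16/5| = |61*5 - 16*19|/(19*5) = 1/95, and |x - 45/14| = |61*14 - 45*19|/(19*14) = 1/266.
Cross-multiplying, 1*95 = 95 < 266 = 1*266, so 1/266 is smaller: the intermediate fraction 45/14 is closer to x than 16/5.

45/14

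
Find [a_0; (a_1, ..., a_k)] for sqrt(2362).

[48; (1, 1, 1, 1, 96)]

Write x_i = (sqrt(2362) + m_i)/d_i with (m_0, d_0) = (0, 1). a_0 = floor(sqrt(2362)) = 48, since 48^2 = 2304 <= 2362 < 2401 = 49^2.
Iterate m_{i+1} = d_i*a_i - m_i, d_{i+1} = (2362 - m_{i+1}^2)/d_i, a_{i+1} = floor((a_0 + m_{i+1})/d_{i+1}):
  m_1 = 1*48 - 0 = 48, d_1 = (2362 - 48^2)/1 = 58/1 = 58, a_1 = floor((48 + 48)/58) = 1.
  m_2 = 58*1 - 48 = 10, d_2 = (2362 - 10^2)/58 = 2262/58 = 39, a_2 = floor((48 + 10)/39) = 1.
  m_3 = 39*1 - 10 = 29, d_3 = (2362 - 29^2)/39 = 1521/39 = 39, a_3 = floor((48 + 29)/39) = 1.
  m_4 = 39*1 - 29 = 10, d_4 = (2362 - 10^2)/39 = 2262/39 = 58, a_4 = floor((48 + 10)/58) = 1.
  m_5 = 58*1 - 10 = 48, d_5 = (2362 - 48^2)/58 = 58/58 = 1, a_5 = floor((48 + 48)/1) = 96.
  m_6 = 1*96 - 48 = 48, d_6 = (2362 - 48^2)/1 = 58/1 = 58: (m_6, d_6) = (m_1, d_1) = (48, 58), so from here the quotients repeat a_1, ..., a_5; the period length is 5.
Hence the expansion of sqrt(2362) is a_0 = 48 followed by the repeating block 1, 1, 1, 1, 96 (period 5).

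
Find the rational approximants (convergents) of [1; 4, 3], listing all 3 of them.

1/1, 5/4, 16/13

Using the convergent recurrence p_i = a_i*p_{i-1} + p_{i-2}, q_i = a_i*q_{i-1} + q_{i-2} with p_{-2}=0, p_{-1}=1, q_{-2}=1, q_{-1}=0:
  i=0: a_0=1, p_0 = 1*1 + 0 = 1, q_0 = 1*0 + 1 = 1.
  i=1: a_1=4, p_1 = 4*1 + 1 = 5, q_1 = 4*1 + 0 = 4.
  i=2: a_2=3, p_2 = 3*5 + 1 = 16, q_2 = 3*4 + 1 = 13.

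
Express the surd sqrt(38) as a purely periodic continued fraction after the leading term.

[6; (6, 12)]

Write x_i = (sqrt(38) + m_i)/d_i with (m_0, d_0) = (0, 1). a_0 = floor(sqrt(38)) = 6, since 6^2 = 36 <= 38 < 49 = 7^2.
Iterate m_{i+1} = d_i*a_i - m_i, d_{i+1} = (38 - m_{i+1}^2)/d_i, a_{i+1} = floor((a_0 + m_{i+1})/d_{i+1}):
  m_1 = 1*6 - 0 = 6, d_1 = (38 - 6^2)/1 = 2/1 = 2, a_1 = floor((6 + 6)/2) = 6.
  m_2 = 2*6 - 6 = 6, d_2 = (38 - 6^2)/2 = 2/2 = 1, a_2 = floor((6 + 6)/1) = 12.
  m_3 = 1*12 - 6 = 6, d_3 = (38 - 6^2)/1 = 2/1 = 2: (m_3, d_3) = (m_1, d_1) = (6, 2), so from here the quotients repeat a_1, a_2; the period length is 2.
Hence the expansion of sqrt(38) is a_0 = 6 followed by the repeating block 6, 12 (period 2).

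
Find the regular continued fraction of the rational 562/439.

Run the Euclidean algorithm on 562 and 439; the successive quotients are the partial quotients a_0, a_1, ... (each step inverts the fractional part left over by the previous one):
  562 = 1*439 + 123, so a_0 = 1.
  439 = 3*123 + 70, so a_1 = 3.
  123 = 1*70 + 53, so a_2 = 1.
  70 = 1*53 + 17, so a_3 = 1.
  53 = 3*17 + 2, so a_4 = 3.
  17 = 8*2 + 1, so a_5 = 8.
  2 = 2*1 + 0, so a_6 = 2.
The remainder reaches 0 after 7 divisions, so the expansion has 7 partial quotients, read off in order.

[1; 3, 1, 1, 3, 8, 2]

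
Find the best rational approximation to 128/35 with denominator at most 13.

11/3

Expand x = 128/35 as a continued fraction with the Euclidean algorithm:
  128 = 3*35 + 23, so a_0 = 3.
  35 = 1*23 + 12, so a_1 = 1.
  23 = 1*12 + 11, so a_2 = 1.
  12 = 1*11 + 1, so a_3 = 1.
  11 = 11*1 + 0, so a_4 = 11.
so x = [3; 1, 1, 1, 11].
Convergents (p_i = a_i*p_{i-1} + p_{i-2}, q_i = a_i*q_{i-1} + q_{i-2} with p_{-2}=0, p_{-1}=1, q_{-2}=1, q_{-1}=0), until the denominator exceeds 13:
  i=0: a_0=3, p_0 = 3*1 + 0 = 3, q_0 = 3*0 + 1 = 1.
  i=1: a_1=1, p_1 = 1*3 + 1 = 4, q_1 = 1*1 + 0 = 1.
  i=2: a_2=1, p_2 = 1*4 + 3 = 7, q_2 = 1*1 + 1 = 2.
  i=3: a_3=1, p_3 = 1*7 + 4 = 11, q_3 = 1*2 + 1 = 3.
  i=4: a_4=11, p_4 = 11*11 + 7 = 128, q_4 = 11*3 + 2 = 35.
q_4 = 35 > 13, so the last convergent with denominator <= 13 is p_3/q_3 = 11/3.
The closest fraction with denominator <= 13 is either p_3/q_3 or the intermediate fraction (k*p_3 + p_2)/(k*q_3 + q_2) with the largest k >= 1 whose denominator stays <= 13; these approach x as k grows, and every other convergent or intermediate fraction in range is farther away.
Largest k: floor((13 - q_2)/q_3) = floor((13 - 2)/3) = 3.
That gives (3*11 + 7)/(3*3 + 2) = 40/11.
Compare the errors: |x - 11/3| = |128*3 - 11*35|/(35*3) = 1/105, and |x - 40/11| = |128*11 - 40*35|/(35*11) = 8/385.
Cross-multiplying, 1*385 = 385 < 840 = 8*105, so 1/105 is smaller: the convergent 11/3 is closer to x than 40/11.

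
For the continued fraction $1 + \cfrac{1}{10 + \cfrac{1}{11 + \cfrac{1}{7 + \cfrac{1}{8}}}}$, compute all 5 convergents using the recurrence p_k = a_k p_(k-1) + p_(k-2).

1/1, 11/10, 122/111, 865/787, 7042/6407

Using the convergent recurrence p_i = a_i*p_{i-1} + p_{i-2}, q_i = a_i*q_{i-1} + q_{i-2} with p_{-2}=0, p_{-1}=1, q_{-2}=1, q_{-1}=0:
  i=0: a_0=1, p_0 = 1*1 + 0 = 1, q_0 = 1*0 + 1 = 1.
  i=1: a_1=10, p_1 = 10*1 + 1 = 11, q_1 = 10*1 + 0 = 10.
  i=2: a_2=11, p_2 = 11*11 + 1 = 122, q_2 = 11*10 + 1 = 111.
  i=3: a_3=7, p_3 = 7*122 + 11 = 865, q_3 = 7*111 + 10 = 787.
  i=4: a_4=8, p_4 = 8*865 + 122 = 7042, q_4 = 8*787 + 111 = 6407.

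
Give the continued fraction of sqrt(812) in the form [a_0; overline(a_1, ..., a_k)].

Write x_i = (sqrt(812) + m_i)/d_i with (m_0, d_0) = (0, 1). a_0 = floor(sqrt(812)) = 28, since 28^2 = 784 <= 812 < 841 = 29^2.
Iterate m_{i+1} = d_i*a_i - m_i, d_{i+1} = (812 - m_{i+1}^2)/d_i, a_{i+1} = floor((a_0 + m_{i+1})/d_{i+1}):
  m_1 = 1*28 - 0 = 28, d_1 = (812 - 28^2)/1 = 28/1 = 28, a_1 = floor((28 + 28)/28) = 2.
  m_2 = 28*2 - 28 = 28, d_2 = (812 - 28^2)/28 = 28/28 = 1, a_2 = floor((28 + 28)/1) = 56.
  m_3 = 1*56 - 28 = 28, d_3 = (812 - 28^2)/1 = 28/1 = 28: (m_3, d_3) = (m_1, d_1) = (28, 28), so from here the quotients repeat a_1, a_2; the period length is 2.
Hence the expansion of sqrt(812) is a_0 = 28 followed by the repeating block 2, 56 (period 2).

[28; overline(2, 56)]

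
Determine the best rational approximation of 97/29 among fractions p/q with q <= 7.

Expand x = 97/29 as a continued fraction with the Euclidean algorithm:
  97 = 3*29 + 10, so a_0 = 3.
  29 = 2*10 + 9, so a_1 = 2.
  10 = 1*9 + 1, so a_2 = 1.
  9 = 9*1 + 0, so a_3 = 9.
so x = [3; 2, 1, 9].
Convergents (p_i = a_i*p_{i-1} + p_{i-2}, q_i = a_i*q_{i-1} + q_{i-2} with p_{-2}=0, p_{-1}=1, q_{-2}=1, q_{-1}=0), until the denominator exceeds 7:
  i=0: a_0=3, p_0 = 3*1 + 0 = 3, q_0 = 3*0 + 1 = 1.
  i=1: a_1=2, p_1 = 2*3 + 1 = 7, q_1 = 2*1 + 0 = 2.
  i=2: a_2=1, p_2 = 1*7 + 3 = 10, q_2 = 1*2 + 1 = 3.
  i=3: a_3=9, p_3 = 9*10 + 7 = 97, q_3 = 9*3 + 2 = 29.
q_3 = 29 > 7, so the last convergent with denominator <= 7 is p_2/q_2 = 10/3.
The closest fraction with denominator <= 7 is either p_2/q_2 or the intermediate fraction (k*p_2 + p_1)/(k*q_2 + q_1) with the largest k >= 1 whose denominator stays <= 7; these approach x as k grows, and every other convergent or intermediate fraction in range is farther away.
Largest k: floor((7 - q_1)/q_2) = floor((7 - 2)/3) = 1.
That gives (1*10 + 7)/(1*3 + 2) = 17/5.
Compare the errors: |x - 10/3| = |97*3 - 10*29|/(29*3) = 1/87, and |x - 17/5| = |97*5 - 17*29|/(29*5) = 8/145.
Cross-multiplying, 1*145 = 145 < 696 = 8*87, so 1/87 is smaller: the convergent 10/3 is closer to x than 17/5.

10/3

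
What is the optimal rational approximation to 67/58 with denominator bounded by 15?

15/13

Expand x = 67/58 as a continued fraction with the Euclidean algorithm:
  67 = 1*58 + 9, so a_0 = 1.
  58 = 6*9 + 4, so a_1 = 6.
  9 = 2*4 + 1, so a_2 = 2.
  4 = 4*1 + 0, so a_3 = 4.
so x = [1; 6, 2, 4].
Convergents (p_i = a_i*p_{i-1} + p_{i-2}, q_i = a_i*q_{i-1} + q_{i-2} with p_{-2}=0, p_{-1}=1, q_{-2}=1, q_{-1}=0), until the denominator exceeds 15:
  i=0: a_0=1, p_0 = 1*1 + 0 = 1, q_0 = 1*0 + 1 = 1.
  i=1: a_1=6, p_1 = 6*1 + 1 = 7, q_1 = 6*1 + 0 = 6.
  i=2: a_2=2, p_2 = 2*7 + 1 = 15, q_2 = 2*6 + 1 = 13.
  i=3: a_3=4, p_3 = 4*15 + 7 = 67, q_3 = 4*13 + 6 = 58.
q_3 = 58 > 15, so the last convergent with denominator <= 15 is p_2/q_2 = 15/13.
The closest fraction with denominator <= 15 is either p_2/q_2 or the intermediate fraction (k*p_2 + p_1)/(k*q_2 + q_1) with the largest k >= 1 whose denominator stays <= 15; these approach x as k grows, and every other convergent or intermediate fraction in range is farther away.
Largest k: floor((15 - q_1)/q_2) = floor((15 - 6)/13) = 0.
Since k = 0, no intermediate fraction beyond p_2/q_2 has denominator <= 15, so the convergent 15/13 is the closest (its error is |67*13 - 15*58|/(58*13) = 1/754).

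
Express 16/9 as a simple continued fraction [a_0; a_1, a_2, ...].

Run the Euclidean algorithm on 16 and 9; the successive quotients are the partial quotients a_0, a_1, ... (each step inverts the fractional part left over by the previous one):
  16 = 1*9 + 7, so a_0 = 1.
  9 = 1*7 + 2, so a_1 = 1.
  7 = 3*2 + 1, so a_2 = 3.
  2 = 2*1 + 0, so a_3 = 2.
The remainder reaches 0 after 4 divisions, so the expansion has 4 partial quotients, read off in order.

[1; 1, 3, 2]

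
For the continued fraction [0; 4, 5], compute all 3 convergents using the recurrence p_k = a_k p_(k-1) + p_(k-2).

0/1, 1/4, 5/21

Using the convergent recurrence p_i = a_i*p_{i-1} + p_{i-2}, q_i = a_i*q_{i-1} + q_{i-2} with p_{-2}=0, p_{-1}=1, q_{-2}=1, q_{-1}=0:
  i=0: a_0=0, p_0 = 0*1 + 0 = 0, q_0 = 0*0 + 1 = 1.
  i=1: a_1=4, p_1 = 4*0 + 1 = 1, q_1 = 4*1 + 0 = 4.
  i=2: a_2=5, p_2 = 5*1 + 0 = 5, q_2 = 5*4 + 1 = 21.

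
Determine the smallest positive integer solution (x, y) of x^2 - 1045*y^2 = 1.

(x, y) = (456191, 14112)

First expand sqrt(1045) as a continued fraction. With x_i = (sqrt(1045) + m_i)/d_i and (m_0, d_0) = (0, 1): a_0 = floor(sqrt(1045)) = 32, since 32^2 = 1024 <= 1045 < 1089 = 33^2.
Iterate m_{i+1} = d_i*a_i - m_i, d_{i+1} = (1045 - m_{i+1}^2)/d_i, a_{i+1} = floor((a_0 + m_{i+1})/d_{i+1}):
  m_1 = 1*32 - 0 = 32, d_1 = (1045 - 32^2)/1 = 21/1 = 21, a_1 = floor((32 + 32)/21) = 3.
  m_2 = 21*3 - 32 = 31, d_2 = (1045 - 31^2)/21 = 84/21 = 4, a_2 = floor((32 + 31)/4) = 15.
  m_3 = 4*15 - 31 = 29, d_3 = (1045 - 29^2)/4 = 204/4 = 51, a_3 = floor((32 + 29)/51) = 1.
  m_4 = 51*1 - 29 = 22, d_4 = (1045 - 22^2)/51 = 561/51 = 11, a_4 = floor((32 + 22)/11) = 4.
  m_5 = 11*4 - 22 = 22, d_5 = (1045 - 22^2)/11 = 561/11 = 51, a_5 = floor((32 + 22)/51) = 1.
  m_6 = 51*1 - 22 = 29, d_6 = (1045 - 29^2)/51 = 204/51 = 4, a_6 = floor((32 + 29)/4) = 15.
  m_7 = 4*15 - 29 = 31, d_7 = (1045 - 31^2)/4 = 84/4 = 21, a_7 = floor((32 + 31)/21) = 3.
  m_8 = 21*3 - 31 = 32, d_8 = (1045 - 32^2)/21 = 21/21 = 1, a_8 = floor((32 + 32)/1) = 64.
  m_9 = 1*64 - 32 = 32, d_9 = (1045 - 32^2)/1 = 21/1 = 21: (m_9, d_9) = (m_1, d_1) = (32, 21), so from here the quotients repeat a_1, ..., a_8; the period length is 8.
So sqrt(1045) = [32; (3, 15, 1, 4, 1, 15, 3, 64)] with period length k = 8.
k is even, so the fundamental solution of x^2 - 1045y^2 = 1 is (p_{k-1}, q_{k-1}) = (p_7, q_7); compute convergents through index 7.
Convergents (p_i = a_i*p_{i-1} + p_{i-2}, q_i = a_i*q_{i-1} + q_{i-2} with p_{-2}=0, p_{-1}=1, q_{-2}=1, q_{-1}=0):
  i=0: a_0=32, p_0 = 32*1 + 0 = 32, q_0 = 32*0 + 1 = 1.
  i=1: a_1=3, p_1 = 3*32 + 1 = 97, q_1 = 3*1 + 0 = 3.
  i=2: a_2=15, p_2 = 15*97 + 32 = 1487, q_2 = 15*3 + 1 = 46.
  i=3: a_3=1, p_3 = 1*1487 + 97 = 1584, q_3 = 1*46 + 3 = 49.
  i=4: a_4=4, p_4 = 4*1584 + 1487 = 7823, q_4 = 4*49 + 46 = 242.
  i=5: a_5=1, p_5 = 1*7823 + 1584 = 9407, q_5 = 1*242 + 49 = 291.
  i=6: a_6=15, p_6 = 15*9407 + 7823 = 148928, q_6 = 15*291 + 242 = 4607.
  i=7: a_7=3, p_7 = 3*148928 + 9407 = 456191, q_7 = 3*4607 + 291 = 14112.
Check: 456191^2 - 1045*14112^2 = 208110228481 - 208110228480 = 1, so (x, y) = (456191, 14112) solves the equation, and by the theorem it is the least positive solution.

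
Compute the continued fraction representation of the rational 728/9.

Run the Euclidean algorithm on 728 and 9; the successive quotients are the partial quotients a_0, a_1, ... (each step inverts the fractional part left over by the previous one):
  728 = 80*9 + 8, so a_0 = 80.
  9 = 1*8 + 1, so a_1 = 1.
  8 = 8*1 + 0, so a_2 = 8.
The remainder reaches 0 after 3 divisions, so the expansion has 3 partial quotients, read off in order.

[80; 1, 8]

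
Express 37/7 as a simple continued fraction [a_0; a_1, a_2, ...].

[5; 3, 2]

Run the Euclidean algorithm on 37 and 7; the successive quotients are the partial quotients a_0, a_1, ... (each step inverts the fractional part left over by the previous one):
  37 = 5*7 + 2, so a_0 = 5.
  7 = 3*2 + 1, so a_1 = 3.
  2 = 2*1 + 0, so a_2 = 2.
The remainder reaches 0 after 3 divisions, so the expansion has 3 partial quotients, read off in order.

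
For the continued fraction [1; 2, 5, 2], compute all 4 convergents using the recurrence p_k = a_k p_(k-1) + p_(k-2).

1/1, 3/2, 16/11, 35/24

Using the convergent recurrence p_i = a_i*p_{i-1} + p_{i-2}, q_i = a_i*q_{i-1} + q_{i-2} with p_{-2}=0, p_{-1}=1, q_{-2}=1, q_{-1}=0:
  i=0: a_0=1, p_0 = 1*1 + 0 = 1, q_0 = 1*0 + 1 = 1.
  i=1: a_1=2, p_1 = 2*1 + 1 = 3, q_1 = 2*1 + 0 = 2.
  i=2: a_2=5, p_2 = 5*3 + 1 = 16, q_2 = 5*2 + 1 = 11.
  i=3: a_3=2, p_3 = 2*16 + 3 = 35, q_3 = 2*11 + 2 = 24.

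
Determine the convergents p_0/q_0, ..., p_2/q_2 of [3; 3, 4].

Using the convergent recurrence p_i = a_i*p_{i-1} + p_{i-2}, q_i = a_i*q_{i-1} + q_{i-2} with p_{-2}=0, p_{-1}=1, q_{-2}=1, q_{-1}=0:
  i=0: a_0=3, p_0 = 3*1 + 0 = 3, q_0 = 3*0 + 1 = 1.
  i=1: a_1=3, p_1 = 3*3 + 1 = 10, q_1 = 3*1 + 0 = 3.
  i=2: a_2=4, p_2 = 4*10 + 3 = 43, q_2 = 4*3 + 1 = 13.

3/1, 10/3, 43/13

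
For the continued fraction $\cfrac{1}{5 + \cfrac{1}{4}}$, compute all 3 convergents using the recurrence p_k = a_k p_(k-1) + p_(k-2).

0/1, 1/5, 4/21

Using the convergent recurrence p_i = a_i*p_{i-1} + p_{i-2}, q_i = a_i*q_{i-1} + q_{i-2} with p_{-2}=0, p_{-1}=1, q_{-2}=1, q_{-1}=0:
  i=0: a_0=0, p_0 = 0*1 + 0 = 0, q_0 = 0*0 + 1 = 1.
  i=1: a_1=5, p_1 = 5*0 + 1 = 1, q_1 = 5*1 + 0 = 5.
  i=2: a_2=4, p_2 = 4*1 + 0 = 4, q_2 = 4*5 + 1 = 21.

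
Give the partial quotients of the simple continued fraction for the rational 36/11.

Run the Euclidean algorithm on 36 and 11; the successive quotients are the partial quotients a_0, a_1, ... (each step inverts the fractional part left over by the previous one):
  36 = 3*11 + 3, so a_0 = 3.
  11 = 3*3 + 2, so a_1 = 3.
  3 = 1*2 + 1, so a_2 = 1.
  2 = 2*1 + 0, so a_3 = 2.
The remainder reaches 0 after 4 divisions, so the expansion has 4 partial quotients, read off in order.

[3; 3, 1, 2]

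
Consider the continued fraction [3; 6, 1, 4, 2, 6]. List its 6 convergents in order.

Using the convergent recurrence p_i = a_i*p_{i-1} + p_{i-2}, q_i = a_i*q_{i-1} + q_{i-2} with p_{-2}=0, p_{-1}=1, q_{-2}=1, q_{-1}=0:
  i=0: a_0=3, p_0 = 3*1 + 0 = 3, q_0 = 3*0 + 1 = 1.
  i=1: a_1=6, p_1 = 6*3 + 1 = 19, q_1 = 6*1 + 0 = 6.
  i=2: a_2=1, p_2 = 1*19 + 3 = 22, q_2 = 1*6 + 1 = 7.
  i=3: a_3=4, p_3 = 4*22 + 19 = 107, q_3 = 4*7 + 6 = 34.
  i=4: a_4=2, p_4 = 2*107 + 22 = 236, q_4 = 2*34 + 7 = 75.
  i=5: a_5=6, p_5 = 6*236 + 107 = 1523, q_5 = 6*75 + 34 = 484.

3/1, 19/6, 22/7, 107/34, 236/75, 1523/484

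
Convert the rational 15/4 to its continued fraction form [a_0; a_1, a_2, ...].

Run the Euclidean algorithm on 15 and 4; the successive quotients are the partial quotients a_0, a_1, ... (each step inverts the fractional part left over by the previous one):
  15 = 3*4 + 3, so a_0 = 3.
  4 = 1*3 + 1, so a_1 = 1.
  3 = 3*1 + 0, so a_2 = 3.
The remainder reaches 0 after 3 divisions, so the expansion has 3 partial quotients, read off in order.

[3; 1, 3]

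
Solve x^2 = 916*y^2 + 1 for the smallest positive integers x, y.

First expand sqrt(916) as a continued fraction. With x_i = (sqrt(916) + m_i)/d_i and (m_0, d_0) = (0, 1): a_0 = floor(sqrt(916)) = 30, since 30^2 = 900 <= 916 < 961 = 31^2.
Iterate m_{i+1} = d_i*a_i - m_i, d_{i+1} = (916 - m_{i+1}^2)/d_i, a_{i+1} = floor((a_0 + m_{i+1})/d_{i+1}):
  m_1 = 1*30 - 0 = 30, d_1 = (916 - 30^2)/1 = 16/1 = 16, a_1 = floor((30 + 30)/16) = 3.
  m_2 = 16*3 - 30 = 18, d_2 = (916 - 18^2)/16 = 592/16 = 37, a_2 = floor((30 + 18)/37) = 1.
  m_3 = 37*1 - 18 = 19, d_3 = (916 - 19^2)/37 = 555/37 = 15, a_3 = floor((30 + 19)/15) = 3.
  m_4 = 15*3 - 19 = 26, d_4 = (916 - 26^2)/15 = 240/15 = 16, a_4 = floor((30 + 26)/16) = 3.
  m_5 = 16*3 - 26 = 22, d_5 = (916 - 22^2)/16 = 432/16 = 27, a_5 = floor((30 + 22)/27) = 1.
  m_6 = 27*1 - 22 = 5, d_6 = (916 - 5^2)/27 = 891/27 = 33, a_6 = floor((30 + 5)/33) = 1.
  m_7 = 33*1 - 5 = 28, d_7 = (916 - 28^2)/33 = 132/33 = 4, a_7 = floor((30 + 28)/4) = 14.
  m_8 = 4*14 - 28 = 28, d_8 = (916 - 28^2)/4 = 132/4 = 33, a_8 = floor((30 + 28)/33) = 1.
  m_9 = 33*1 - 28 = 5, d_9 = (916 - 5^2)/33 = 891/33 = 27, a_9 = floor((30 + 5)/27) = 1.
  m_10 = 27*1 - 5 = 22, d_10 = (916 - 22^2)/27 = 432/27 = 16, a_10 = floor((30 + 22)/16) = 3.
  m_11 = 16*3 - 22 = 26, d_11 = (916 - 26^2)/16 = 240/16 = 15, a_11 = floor((30 + 26)/15) = 3.
  m_12 = 15*3 - 26 = 19, d_12 = (916 - 19^2)/15 = 555/15 = 37, a_12 = floor((30 + 19)/37) = 1.
  m_13 = 37*1 - 19 = 18, d_13 = (916 - 18^2)/37 = 592/37 = 16, a_13 = floor((30 + 18)/16) = 3.
  m_14 = 16*3 - 18 = 30, d_14 = (916 - 30^2)/16 = 16/16 = 1, a_14 = floor((30 + 30)/1) = 60.
  m_15 = 1*60 - 30 = 30, d_15 = (916 - 30^2)/1 = 16/1 = 16: (m_15, d_15) = (m_1, d_1) = (30, 16), so from here the quotients repeat a_1, ..., a_14; the period length is 14.
So sqrt(916) = [30; (3, 1, 3, 3, 1, 1, 14, 1, 1, 3, 3, 1, 3, 60)] with period length k = 14.
k is even, so the fundamental solution of x^2 - 916y^2 = 1 is (p_{k-1}, q_{k-1}) = (p_13, q_13); compute convergents through index 13.
Convergents (p_i = a_i*p_{i-1} + p_{i-2}, q_i = a_i*q_{i-1} + q_{i-2} with p_{-2}=0, p_{-1}=1, q_{-2}=1, q_{-1}=0):
  i=0: a_0=30, p_0 = 30*1 + 0 = 30, q_0 = 30*0 + 1 = 1.
  i=1: a_1=3, p_1 = 3*30 + 1 = 91, q_1 = 3*1 + 0 = 3.
  i=2: a_2=1, p_2 = 1*91 + 30 = 121, q_2 = 1*3 + 1 = 4.
  i=3: a_3=3, p_3 = 3*121 + 91 = 454, q_3 = 3*4 + 3 = 15.
  i=4: a_4=3, p_4 = 3*454 + 121 = 1483, q_4 = 3*15 + 4 = 49.
  i=5: a_5=1, p_5 = 1*1483 + 454 = 1937, q_5 = 1*49 + 15 = 64.
  i=6: a_6=1, p_6 = 1*1937 + 1483 = 3420, q_6 = 1*64 + 49 = 113.
  i=7: a_7=14, p_7 = 14*3420 + 1937 = 49817, q_7 = 14*113 + 64 = 1646.
  i=8: a_8=1, p_8 = 1*49817 + 3420 = 53237, q_8 = 1*1646 + 113 = 1759.
  i=9: a_9=1, p_9 = 1*53237 + 49817 = 103054, q_9 = 1*1759 + 1646 = 3405.
  i=10: a_10=3, p_10 = 3*103054 + 53237 = 362399, q_10 = 3*3405 + 1759 = 11974.
  i=11: a_11=3, p_11 = 3*362399 + 103054 = 1190251, q_11 = 3*11974 + 3405 = 39327.
  i=12: a_12=1, p_12 = 1*1190251 + 362399 = 1552650, q_12 = 1*39327 + 11974 = 51301.
  i=13: a_13=3, p_13 = 3*1552650 + 1190251 = 5848201, q_13 = 3*51301 + 39327 = 193230.
Check: 5848201^2 - 916*193230^2 = 34201454936401 - 34201454936400 = 1, so (x, y) = (5848201, 193230) solves the equation, and by the theorem it is the least positive solution.

(x, y) = (5848201, 193230)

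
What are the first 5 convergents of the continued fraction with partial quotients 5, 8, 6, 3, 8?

Using the convergent recurrence p_i = a_i*p_{i-1} + p_{i-2}, q_i = a_i*q_{i-1} + q_{i-2} with p_{-2}=0, p_{-1}=1, q_{-2}=1, q_{-1}=0:
  i=0: a_0=5, p_0 = 5*1 + 0 = 5, q_0 = 5*0 + 1 = 1.
  i=1: a_1=8, p_1 = 8*5 + 1 = 41, q_1 = 8*1 + 0 = 8.
  i=2: a_2=6, p_2 = 6*41 + 5 = 251, q_2 = 6*8 + 1 = 49.
  i=3: a_3=3, p_3 = 3*251 + 41 = 794, q_3 = 3*49 + 8 = 155.
  i=4: a_4=8, p_4 = 8*794 + 251 = 6603, q_4 = 8*155 + 49 = 1289.

5/1, 41/8, 251/49, 794/155, 6603/1289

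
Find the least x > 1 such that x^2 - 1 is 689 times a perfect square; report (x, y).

First expand sqrt(689) as a continued fraction. With x_i = (sqrt(689) + m_i)/d_i and (m_0, d_0) = (0, 1): a_0 = floor(sqrt(689)) = 26, since 26^2 = 676 <= 689 < 729 = 27^2.
Iterate m_{i+1} = d_i*a_i - m_i, d_{i+1} = (689 - m_{i+1}^2)/d_i, a_{i+1} = floor((a_0 + m_{i+1})/d_{i+1}):
  m_1 = 1*26 - 0 = 26, d_1 = (689 - 26^2)/1 = 13/1 = 13, a_1 = floor((26 + 26)/13) = 4.
  m_2 = 13*4 - 26 = 26, d_2 = (689 - 26^2)/13 = 13/13 = 1, a_2 = floor((26 + 26)/1) = 52.
  m_3 = 1*52 - 26 = 26, d_3 = (689 - 26^2)/1 = 13/1 = 13: (m_3, d_3) = (m_1, d_1) = (26, 13), so from here the quotients repeat a_1, a_2; the period length is 2.
So sqrt(689) = [26; (4, 52)] with period length k = 2.
k is even, so the fundamental solution of x^2 - 689y^2 = 1 is (p_{k-1}, q_{k-1}) = (p_1, q_1); compute convergents through index 1.
Convergents (p_i = a_i*p_{i-1} + p_{i-2}, q_i = a_i*q_{i-1} + q_{i-2} with p_{-2}=0, p_{-1}=1, q_{-2}=1, q_{-1}=0):
  i=0: a_0=26, p_0 = 26*1 + 0 = 26, q_0 = 26*0 + 1 = 1.
  i=1: a_1=4, p_1 = 4*26 + 1 = 105, q_1 = 4*1 + 0 = 4.
Check: 105^2 - 689*4^2 = 11025 - 11024 = 1, so (x, y) = (105, 4) solves the equation, and by the theorem it is the least positive solution.

(x, y) = (105, 4)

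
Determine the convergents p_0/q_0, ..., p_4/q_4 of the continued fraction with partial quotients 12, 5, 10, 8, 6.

Using the convergent recurrence p_i = a_i*p_{i-1} + p_{i-2}, q_i = a_i*q_{i-1} + q_{i-2} with p_{-2}=0, p_{-1}=1, q_{-2}=1, q_{-1}=0:
  i=0: a_0=12, p_0 = 12*1 + 0 = 12, q_0 = 12*0 + 1 = 1.
  i=1: a_1=5, p_1 = 5*12 + 1 = 61, q_1 = 5*1 + 0 = 5.
  i=2: a_2=10, p_2 = 10*61 + 12 = 622, q_2 = 10*5 + 1 = 51.
  i=3: a_3=8, p_3 = 8*622 + 61 = 5037, q_3 = 8*51 + 5 = 413.
  i=4: a_4=6, p_4 = 6*5037 + 622 = 30844, q_4 = 6*413 + 51 = 2529.

12/1, 61/5, 622/51, 5037/413, 30844/2529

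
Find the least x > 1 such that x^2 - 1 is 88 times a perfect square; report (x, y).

(x, y) = (197, 21)

First expand sqrt(88) as a continued fraction. With x_i = (sqrt(88) + m_i)/d_i and (m_0, d_0) = (0, 1): a_0 = floor(sqrt(88)) = 9, since 9^2 = 81 <= 88 < 100 = 10^2.
Iterate m_{i+1} = d_i*a_i - m_i, d_{i+1} = (88 - m_{i+1}^2)/d_i, a_{i+1} = floor((a_0 + m_{i+1})/d_{i+1}):
  m_1 = 1*9 - 0 = 9, d_1 = (88 - 9^2)/1 = 7/1 = 7, a_1 = floor((9 + 9)/7) = 2.
  m_2 = 7*2 - 9 = 5, d_2 = (88 - 5^2)/7 = 63/7 = 9, a_2 = floor((9 + 5)/9) = 1.
  m_3 = 9*1 - 5 = 4, d_3 = (88 - 4^2)/9 = 72/9 = 8, a_3 = floor((9 + 4)/8) = 1.
  m_4 = 8*1 - 4 = 4, d_4 = (88 - 4^2)/8 = 72/8 = 9, a_4 = floor((9 + 4)/9) = 1.
  m_5 = 9*1 - 4 = 5, d_5 = (88 - 5^2)/9 = 63/9 = 7, a_5 = floor((9 + 5)/7) = 2.
  m_6 = 7*2 - 5 = 9, d_6 = (88 - 9^2)/7 = 7/7 = 1, a_6 = floor((9 + 9)/1) = 18.
  m_7 = 1*18 - 9 = 9, d_7 = (88 - 9^2)/1 = 7/1 = 7: (m_7, d_7) = (m_1, d_1) = (9, 7), so from here the quotients repeat a_1, ..., a_6; the period length is 6.
So sqrt(88) = [9; (2, 1, 1, 1, 2, 18)] with period length k = 6.
k is even, so the fundamental solution of x^2 - 88y^2 = 1 is (p_{k-1}, q_{k-1}) = (p_5, q_5); compute convergents through index 5.
Convergents (p_i = a_i*p_{i-1} + p_{i-2}, q_i = a_i*q_{i-1} + q_{i-2} with p_{-2}=0, p_{-1}=1, q_{-2}=1, q_{-1}=0):
  i=0: a_0=9, p_0 = 9*1 + 0 = 9, q_0 = 9*0 + 1 = 1.
  i=1: a_1=2, p_1 = 2*9 + 1 = 19, q_1 = 2*1 + 0 = 2.
  i=2: a_2=1, p_2 = 1*19 + 9 = 28, q_2 = 1*2 + 1 = 3.
  i=3: a_3=1, p_3 = 1*28 + 19 = 47, q_3 = 1*3 + 2 = 5.
  i=4: a_4=1, p_4 = 1*47 + 28 = 75, q_4 = 1*5 + 3 = 8.
  i=5: a_5=2, p_5 = 2*75 + 47 = 197, q_5 = 2*8 + 5 = 21.
Check: 197^2 - 88*21^2 = 38809 - 38808 = 1, so (x, y) = (197, 21) solves the equation, and by the theorem it is the least positive solution.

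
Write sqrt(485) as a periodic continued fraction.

Write x_i = (sqrt(485) + m_i)/d_i with (m_0, d_0) = (0, 1). a_0 = floor(sqrt(485)) = 22, since 22^2 = 484 <= 485 < 529 = 23^2.
Iterate m_{i+1} = d_i*a_i - m_i, d_{i+1} = (485 - m_{i+1}^2)/d_i, a_{i+1} = floor((a_0 + m_{i+1})/d_{i+1}):
  m_1 = 1*22 - 0 = 22, d_1 = (485 - 22^2)/1 = 1/1 = 1, a_1 = floor((22 + 22)/1) = 44.
  m_2 = 1*44 - 22 = 22, d_2 = (485 - 22^2)/1 = 1/1 = 1: (m_2, d_2) = (m_1, d_1) = (22, 1), so from here the quotient a_1 repeats; the period length is 1.
Hence the expansion of sqrt(485) is a_0 = 22 followed by the repeating block 44 (period 1).

[22; (44)]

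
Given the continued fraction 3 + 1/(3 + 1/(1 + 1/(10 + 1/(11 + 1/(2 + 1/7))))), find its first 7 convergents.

Using the convergent recurrence p_i = a_i*p_{i-1} + p_{i-2}, q_i = a_i*q_{i-1} + q_{i-2} with p_{-2}=0, p_{-1}=1, q_{-2}=1, q_{-1}=0:
  i=0: a_0=3, p_0 = 3*1 + 0 = 3, q_0 = 3*0 + 1 = 1.
  i=1: a_1=3, p_1 = 3*3 + 1 = 10, q_1 = 3*1 + 0 = 3.
  i=2: a_2=1, p_2 = 1*10 + 3 = 13, q_2 = 1*3 + 1 = 4.
  i=3: a_3=10, p_3 = 10*13 + 10 = 140, q_3 = 10*4 + 3 = 43.
  i=4: a_4=11, p_4 = 11*140 + 13 = 1553, q_4 = 11*43 + 4 = 477.
  i=5: a_5=2, p_5 = 2*1553 + 140 = 3246, q_5 = 2*477 + 43 = 997.
  i=6: a_6=7, p_6 = 7*3246 + 1553 = 24275, q_6 = 7*997 + 477 = 7456.

3/1, 10/3, 13/4, 140/43, 1553/477, 3246/997, 24275/7456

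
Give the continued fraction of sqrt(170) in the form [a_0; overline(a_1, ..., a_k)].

[13; overline(26)]

Write x_i = (sqrt(170) + m_i)/d_i with (m_0, d_0) = (0, 1). a_0 = floor(sqrt(170)) = 13, since 13^2 = 169 <= 170 < 196 = 14^2.
Iterate m_{i+1} = d_i*a_i - m_i, d_{i+1} = (170 - m_{i+1}^2)/d_i, a_{i+1} = floor((a_0 + m_{i+1})/d_{i+1}):
  m_1 = 1*13 - 0 = 13, d_1 = (170 - 13^2)/1 = 1/1 = 1, a_1 = floor((13 + 13)/1) = 26.
  m_2 = 1*26 - 13 = 13, d_2 = (170 - 13^2)/1 = 1/1 = 1: (m_2, d_2) = (m_1, d_1) = (13, 1), so from here the quotient a_1 repeats; the period length is 1.
Hence the expansion of sqrt(170) is a_0 = 13 followed by the repeating block 26 (period 1).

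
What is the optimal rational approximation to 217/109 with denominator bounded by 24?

2/1

Expand x = 217/109 as a continued fraction with the Euclidean algorithm:
  217 = 1*109 + 108, so a_0 = 1.
  109 = 1*108 + 1, so a_1 = 1.
  108 = 108*1 + 0, so a_2 = 108.
so x = [1; 1, 108].
Convergents (p_i = a_i*p_{i-1} + p_{i-2}, q_i = a_i*q_{i-1} + q_{i-2} with p_{-2}=0, p_{-1}=1, q_{-2}=1, q_{-1}=0), until the denominator exceeds 24:
  i=0: a_0=1, p_0 = 1*1 + 0 = 1, q_0 = 1*0 + 1 = 1.
  i=1: a_1=1, p_1 = 1*1 + 1 = 2, q_1 = 1*1 + 0 = 1.
  i=2: a_2=108, p_2 = 108*2 + 1 = 217, q_2 = 108*1 + 1 = 109.
q_2 = 109 > 24, so the last convergent with denominator <= 24 is p_1/q_1 = 2/1.
The closest fraction with denominator <= 24 is either p_1/q_1 or the intermediate fraction (k*p_1 + p_0)/(k*q_1 + q_0) with the largest k >= 1 whose denominator stays <= 24; these approach x as k grows, and every other convergent or intermediate fraction in range is farther away.
Largest k: floor((24 - q_0)/q_1) = floor((24 - 1)/1) = 23.
That gives (23*2 + 1)/(23*1 + 1) = 47/24.
Compare the errors: |x - 2/1| = |217*1 - 2*109|/(109*1) = 1/109, and |x - 47/24| = |217*24 - 47*109|/(109*24) = 85/2616.
Cross-multiplying, 1*2616 = 2616 < 9265 = 85*109, so 1/109 is smaller: the convergent 2/1 is closer to x than 47/24.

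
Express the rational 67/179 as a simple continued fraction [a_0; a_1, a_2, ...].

Run the Euclidean algorithm on 67 and 179; the successive quotients are the partial quotients a_0, a_1, ... (each step inverts the fractional part left over by the previous one):
  67 = 0*179 + 67, so a_0 = 0.
  179 = 2*67 + 45, so a_1 = 2.
  67 = 1*45 + 22, so a_2 = 1.
  45 = 2*22 + 1, so a_3 = 2.
  22 = 22*1 + 0, so a_4 = 22.
The remainder reaches 0 after 5 divisions, so the expansion has 5 partial quotients, read off in order.

[0; 2, 1, 2, 22]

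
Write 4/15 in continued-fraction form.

[0; 3, 1, 3]

Run the Euclidean algorithm on 4 and 15; the successive quotients are the partial quotients a_0, a_1, ... (each step inverts the fractional part left over by the previous one):
  4 = 0*15 + 4, so a_0 = 0.
  15 = 3*4 + 3, so a_1 = 3.
  4 = 1*3 + 1, so a_2 = 1.
  3 = 3*1 + 0, so a_3 = 3.
The remainder reaches 0 after 4 divisions, so the expansion has 4 partial quotients, read off in order.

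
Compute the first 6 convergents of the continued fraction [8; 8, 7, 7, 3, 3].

8/1, 65/8, 463/57, 3306/407, 10381/1278, 34449/4241

Using the convergent recurrence p_i = a_i*p_{i-1} + p_{i-2}, q_i = a_i*q_{i-1} + q_{i-2} with p_{-2}=0, p_{-1}=1, q_{-2}=1, q_{-1}=0:
  i=0: a_0=8, p_0 = 8*1 + 0 = 8, q_0 = 8*0 + 1 = 1.
  i=1: a_1=8, p_1 = 8*8 + 1 = 65, q_1 = 8*1 + 0 = 8.
  i=2: a_2=7, p_2 = 7*65 + 8 = 463, q_2 = 7*8 + 1 = 57.
  i=3: a_3=7, p_3 = 7*463 + 65 = 3306, q_3 = 7*57 + 8 = 407.
  i=4: a_4=3, p_4 = 3*3306 + 463 = 10381, q_4 = 3*407 + 57 = 1278.
  i=5: a_5=3, p_5 = 3*10381 + 3306 = 34449, q_5 = 3*1278 + 407 = 4241.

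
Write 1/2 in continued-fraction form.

[0; 2]

Run the Euclidean algorithm on 1 and 2; the successive quotients are the partial quotients a_0, a_1, ... (each step inverts the fractional part left over by the previous one):
  1 = 0*2 + 1, so a_0 = 0.
  2 = 2*1 + 0, so a_1 = 2.
The remainder reaches 0 after 2 divisions, so the expansion has 2 partial quotients, read off in order.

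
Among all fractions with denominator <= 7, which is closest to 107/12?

Expand x = 107/12 as a continued fraction with the Euclidean algorithm:
  107 = 8*12 + 11, so a_0 = 8.
  12 = 1*11 + 1, so a_1 = 1.
  11 = 11*1 + 0, so a_2 = 11.
so x = [8; 1, 11].
Convergents (p_i = a_i*p_{i-1} + p_{i-2}, q_i = a_i*q_{i-1} + q_{i-2} with p_{-2}=0, p_{-1}=1, q_{-2}=1, q_{-1}=0), until the denominator exceeds 7:
  i=0: a_0=8, p_0 = 8*1 + 0 = 8, q_0 = 8*0 + 1 = 1.
  i=1: a_1=1, p_1 = 1*8 + 1 = 9, q_1 = 1*1 + 0 = 1.
  i=2: a_2=11, p_2 = 11*9 + 8 = 107, q_2 = 11*1 + 1 = 12.
q_2 = 12 > 7, so the last convergent with denominator <= 7 is p_1/q_1 = 9/1.
The closest fraction with denominator <= 7 is either p_1/q_1 or the intermediate fraction (k*p_1 + p_0)/(k*q_1 + q_0) with the largest k >= 1 whose denominator stays <= 7; these approach x as k grows, and every other convergent or intermediate fraction in range is farther away.
Largest k: floor((7 - q_0)/q_1) = floor((7 - 1)/1) = 6.
That gives (6*9 + 8)/(6*1 + 1) = 62/7.
Compare the errors: |x - 9/1| = |107*1 - 9*12|/(12*1) = 1/12, and |x - 62/7| = |107*7 - 62*12|/(12*7) = 5/84.
Cross-multiplying, 5*12 = 60 < 84 = 1*84, so 5/84 is smaller: the intermediate fraction 62/7 is closer to x than 9/1.

62/7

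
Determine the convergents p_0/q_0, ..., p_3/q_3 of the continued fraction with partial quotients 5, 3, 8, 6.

5/1, 16/3, 133/25, 814/153

Using the convergent recurrence p_i = a_i*p_{i-1} + p_{i-2}, q_i = a_i*q_{i-1} + q_{i-2} with p_{-2}=0, p_{-1}=1, q_{-2}=1, q_{-1}=0:
  i=0: a_0=5, p_0 = 5*1 + 0 = 5, q_0 = 5*0 + 1 = 1.
  i=1: a_1=3, p_1 = 3*5 + 1 = 16, q_1 = 3*1 + 0 = 3.
  i=2: a_2=8, p_2 = 8*16 + 5 = 133, q_2 = 8*3 + 1 = 25.
  i=3: a_3=6, p_3 = 6*133 + 16 = 814, q_3 = 6*25 + 3 = 153.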